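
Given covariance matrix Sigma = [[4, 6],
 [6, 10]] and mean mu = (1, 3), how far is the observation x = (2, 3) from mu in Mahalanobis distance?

Step 1 — centre the observation: (x - mu) = (1, 0).

Step 2 — invert Sigma. det(Sigma) = 4·10 - (6)² = 4.
  Sigma^{-1} = (1/det) · [[d, -b], [-b, a]] = [[2.5, -1.5],
 [-1.5, 1]].

Step 3 — form the quadratic (x - mu)^T · Sigma^{-1} · (x - mu):
  Sigma^{-1} · (x - mu) = (2.5, -1.5).
  (x - mu)^T · [Sigma^{-1} · (x - mu)] = (1)·(2.5) + (0)·(-1.5) = 2.5.

Step 4 — take square root: d = √(2.5) ≈ 1.5811.

d(x, mu) = √(2.5) ≈ 1.5811


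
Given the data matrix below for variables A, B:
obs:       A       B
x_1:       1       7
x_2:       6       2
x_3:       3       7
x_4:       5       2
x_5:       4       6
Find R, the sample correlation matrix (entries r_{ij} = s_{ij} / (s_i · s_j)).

Step 1 — column means:
  mean(A) = (1 + 6 + 3 + 5 + 4) / 5 = 19/5 = 3.8
  mean(B) = (7 + 2 + 7 + 2 + 6) / 5 = 24/5 = 4.8

Step 2 — sample variances and covariances s[i,j] = (1/(n-1)) · Σ_k (x_{k,i} - mean_i) · (x_{k,j} - mean_j), with n-1 = 4:
  s[A,A] = ((-2.8)·(-2.8) + (2.2)·(2.2) + (-0.8)·(-0.8) + (1.2)·(1.2) + (0.2)·(0.2)) / 4 = 14.8/4 = 3.7
  s[A,B] = ((-2.8)·(2.2) + (2.2)·(-2.8) + (-0.8)·(2.2) + (1.2)·(-2.8) + (0.2)·(1.2)) / 4 = -17.2/4 = -4.3
  s[B,B] = ((2.2)·(2.2) + (-2.8)·(-2.8) + (2.2)·(2.2) + (-2.8)·(-2.8) + (1.2)·(1.2)) / 4 = 26.8/4 = 6.7
  Sample standard deviations s_i = √(s[i,i]):
  s(A) = √(3.7) = 1.9235
  s(B) = √(6.7) = 2.5884

Step 3 — r_{ij} = s_{ij} / (s_i · s_j):
  r[A,A] = 1 (diagonal).
  r[A,B] = -4.3 / (1.9235 · 2.5884) = -4.3 / 4.979 = -0.8636
  r[B,B] = 1 (diagonal).

R is symmetric with unit diagonal. Assembling:

R = [[1, -0.8636],
 [-0.8636, 1]]


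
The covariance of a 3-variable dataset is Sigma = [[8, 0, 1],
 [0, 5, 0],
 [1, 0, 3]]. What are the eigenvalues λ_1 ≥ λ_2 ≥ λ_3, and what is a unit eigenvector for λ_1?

Step 1 — characteristic polynomial p(λ) = det(λI - Sigma) = λ³ - tr·λ² + c_1·λ - det, where tr = trace, c_1 = sum of the principal 2×2 minors, det = det(Sigma):
  tr = 8 + 5 + 3 = 16,
  c_1 = (8·5 - (0)²) + (8·3 - (1)²) + (5·3 - (0)²) = 40 + 23 + 15 = 78,
  det = 8·(5·3 - (0)²) - (0)·((0)·3 - (0)·(1)) + (1)·((0)·(0) - 5·(1)) = 8·(15) - (0)·(0) + (1)·(-5) = 115.
  So p(λ) = λ³ - 16λ² + 78λ - 115.
Step 2 — look for an integer root (rational root theorem: any rational root is an integer divisor of 115). Testing λ = 5:
  p(5) = 125 - 400 + 390 - 115 = 0  ✓
  Dividing out (λ - 5): p(λ) = (λ - 5)(λ² - 11λ + 23).
Step 3 — remaining eigenvalues from the quadratic λ² - 11λ + 23 = 0:
  Δ = 11² - 4·23 = 121 - 92 = 29,  λ = (11 ± √29)/2 = (11 ± 5.3852)/2 ≈ 8.1926 or 2.8074.
  Sorted: λ_1 = 8.1926,  λ_2 = 5,  λ_3 = 2.8074  (check: sum = 16 = tr ✓).

Step 4 — unit eigenvector for λ_1 ≈ 8.1926: v spans the null space of (Sigma - λ_1 I), whose rows are
  r_1 = (-0.1926, 0, 1),  r_2 = (0, -3.1926, 0),  r_3 = (1, 0, -5.1926).
  v is orthogonal to every row, so take v ∝ r_1 × r_2 = ((0)·(0) - (1)·(-3.1926), (1)·(0) - (-0.1926)·(0), (-0.1926)·(-3.1926) - (0)·(0)) ≈ (3.1926, 0, 0.6148).
  Let u = (3.1926, 0, 0.6148).
  ||u|| = √((3.1926)² + (0)² + (0.6148)²) = √(10.5706) ≈ 3.2512,  v_1 = u/||u|| ≈ (0.982, 0, 0.1891) (||v_1|| = 1).

λ_1 = 8.1926,  λ_2 = 5,  λ_3 = 2.8074;  v_1 ≈ (0.982, 0, 0.1891)


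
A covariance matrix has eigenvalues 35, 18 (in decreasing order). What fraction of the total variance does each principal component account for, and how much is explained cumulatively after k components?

Step 1 — total variance = trace(Sigma) = Σ λ_i = 35 + 18 = 53.

Step 2 — fraction explained by component i = λ_i / Σ λ:
  PC1: 35/53 = 0.6604
  PC2: 18/53 = 0.3396

Step 3 — cumulative fraction after k components = (λ_1 + ... + λ_k) / Σ λ:
  k = 1: 35/53 = 0.6604
  k = 2: (35 + 18)/53 = 53/53 = 1

Summary (fraction, with percent):

explained: PC1 0.6604 (66.04%), PC2 0.3396 (33.96%);  cumulative: 0.6604, 1


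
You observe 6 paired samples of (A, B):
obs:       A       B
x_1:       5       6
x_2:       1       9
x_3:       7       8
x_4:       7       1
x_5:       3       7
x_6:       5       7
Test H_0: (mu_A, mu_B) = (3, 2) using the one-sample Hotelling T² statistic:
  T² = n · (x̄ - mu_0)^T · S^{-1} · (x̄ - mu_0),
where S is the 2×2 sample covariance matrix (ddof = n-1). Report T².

Step 1 — sample mean vector:
  mean(A) = (5 + 1 + 7 + 7 + 3 + 5) / 6 = 28/6 = 4.6667
  mean(B) = (6 + 9 + 8 + 1 + 7 + 7) / 6 = 38/6 = 6.3333
  x̄ = (4.6667, 6.3333),  deviation x̄ - mu_0 = (4.6667, 6.3333) - (3, 2) = (1.6667, 4.3333).

Step 2 — sample covariance matrix, S[i,j] = (1/(n-1)) · Σ_k (x_{k,i} - mean_i) · (x_{k,j} - mean_j), divisor n-1 = 5:
  S[A,A] = ((0.3333)·(0.3333) + (-3.6667)·(-3.6667) + (2.3333)·(2.3333) + (2.3333)·(2.3333) + (-1.6667)·(-1.6667) + (0.3333)·(0.3333)) / 5 = 27.3333/5 = 5.4667
  S[A,B] = ((0.3333)·(-0.3333) + (-3.6667)·(2.6667) + (2.3333)·(1.6667) + (2.3333)·(-5.3333) + (-1.6667)·(0.6667) + (0.3333)·(0.6667)) / 5 = -19.3333/5 = -3.8667
  S[B,B] = ((-0.3333)·(-0.3333) + (2.6667)·(2.6667) + (1.6667)·(1.6667) + (-5.3333)·(-5.3333) + (0.6667)·(0.6667) + (0.6667)·(0.6667)) / 5 = 39.3333/5 = 7.8667
  S = [[5.4667, -3.8667],
 [-3.8667, 7.8667]].

Step 3 — invert S. det(S) = 5.4667·7.8667 - (-3.8667)² = 28.0533.
  S^{-1} = (1/det) · [[d, -b], [-b, a]] = [[0.2804, 0.1378],
 [0.1378, 0.1949]].

Step 4 — quadratic form (x̄ - mu_0)^T · S^{-1} · (x̄ - mu_0):
  S^{-1} · (x̄ - mu_0) = (1.0646, 1.0741),
  (x̄ - mu_0)^T · [...] = (1.6667)·(1.0646) + (4.3333)·(1.0741) = 6.429.

Step 5 — scale by n: T² = 6 · 6.429 = 38.5741.

T² ≈ 38.5741


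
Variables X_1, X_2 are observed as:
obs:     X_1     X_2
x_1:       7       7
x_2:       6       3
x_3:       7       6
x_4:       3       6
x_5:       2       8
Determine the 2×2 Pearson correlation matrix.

Step 1 — column means:
  mean(X_1) = (7 + 6 + 7 + 3 + 2) / 5 = 25/5 = 5
  mean(X_2) = (7 + 3 + 6 + 6 + 8) / 5 = 30/5 = 6

Step 2 — sample variances and covariances s[i,j] = (1/(n-1)) · Σ_k (x_{k,i} - mean_i) · (x_{k,j} - mean_j), with n-1 = 4:
  s[X_1,X_1] = ((2)·(2) + (1)·(1) + (2)·(2) + (-2)·(-2) + (-3)·(-3)) / 4 = 22/4 = 5.5
  s[X_1,X_2] = ((2)·(1) + (1)·(-3) + (2)·(0) + (-2)·(0) + (-3)·(2)) / 4 = -7/4 = -1.75
  s[X_2,X_2] = ((1)·(1) + (-3)·(-3) + (0)·(0) + (0)·(0) + (2)·(2)) / 4 = 14/4 = 3.5
  Sample standard deviations s_i = √(s[i,i]):
  s(X_1) = √(5.5) = 2.3452
  s(X_2) = √(3.5) = 1.8708

Step 3 — r_{ij} = s_{ij} / (s_i · s_j):
  r[X_1,X_1] = 1 (diagonal).
  r[X_1,X_2] = -1.75 / (2.3452 · 1.8708) = -1.75 / 4.3875 = -0.3989
  r[X_2,X_2] = 1 (diagonal).

R is symmetric with unit diagonal. Assembling:

R = [[1, -0.3989],
 [-0.3989, 1]]


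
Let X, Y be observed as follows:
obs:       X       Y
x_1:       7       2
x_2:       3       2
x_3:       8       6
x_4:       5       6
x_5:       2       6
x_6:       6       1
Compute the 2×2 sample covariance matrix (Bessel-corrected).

Step 1 — column means:
  mean(X) = (7 + 3 + 8 + 5 + 2 + 6) / 6 = 31/6 = 5.1667
  mean(Y) = (2 + 2 + 6 + 6 + 6 + 1) / 6 = 23/6 = 3.8333

Step 2 — sample covariance S[i,j] = (1/(n-1)) · Σ_k (x_{k,i} - mean_i) · (x_{k,j} - mean_j), with n-1 = 5.
  S[X,X] = ((1.8333)·(1.8333) + (-2.1667)·(-2.1667) + (2.8333)·(2.8333) + (-0.1667)·(-0.1667) + (-3.1667)·(-3.1667) + (0.8333)·(0.8333)) / 5 = 26.8333/5 = 5.3667
  S[X,Y] = ((1.8333)·(-1.8333) + (-2.1667)·(-1.8333) + (2.8333)·(2.1667) + (-0.1667)·(2.1667) + (-3.1667)·(2.1667) + (0.8333)·(-2.8333)) / 5 = -2.8333/5 = -0.5667
  S[Y,Y] = ((-1.8333)·(-1.8333) + (-1.8333)·(-1.8333) + (2.1667)·(2.1667) + (2.1667)·(2.1667) + (2.1667)·(2.1667) + (-2.8333)·(-2.8333)) / 5 = 28.8333/5 = 5.7667

S is symmetric (S[j,i] = S[i,j]). Assembling:

S = [[5.3667, -0.5667],
 [-0.5667, 5.7667]]


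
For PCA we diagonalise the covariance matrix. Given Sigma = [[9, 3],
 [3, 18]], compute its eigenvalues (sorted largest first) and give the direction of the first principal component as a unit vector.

Step 1 — characteristic polynomial of 2×2 Sigma:
  det(Sigma - λI) = λ² - trace · λ + det = 0.
  trace = 9 + 18 = 27, det = 9·18 - (3)² = 153.
Step 2 — discriminant:
  Δ = trace² - 4·det = 729 - 612 = 117.
Step 3 — eigenvalues:
  λ = (trace ± √Δ)/2 = (27 ± 10.8167)/2,
  λ_1 = 18.9083,  λ_2 = 8.0917.

Step 4 — unit eigenvector for λ_1: solve (Sigma - λ_1 I)v = 0. First row:
  (9 - 18.9083)·v_x + (3)·v_y = 0, i.e. (-9.9083)·v_x + (3)·v_y = 0,
  so v ∝ (b, λ_1 - a) = (3, 9.9083) = u.
  ||u|| = √((3)² + (9.9083)²) = √(107.1749) ≈ 10.3525,
  v_1 = u/||u|| ≈ (0.2898, 0.9571) (||v_1|| = 1).

λ_1 = 18.9083,  λ_2 = 8.0917;  v_1 ≈ (0.2898, 0.9571)


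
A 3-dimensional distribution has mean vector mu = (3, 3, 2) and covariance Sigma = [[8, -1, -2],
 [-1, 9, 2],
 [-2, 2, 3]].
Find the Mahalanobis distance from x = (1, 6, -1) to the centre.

Step 1 — centre the observation: (x - mu) = (-2, 3, -3).

Step 2 — invert Sigma (cofactor / det for 3×3, or solve directly):
  Sigma^{-1} = [[0.1503, -0.0065, 0.1046],
 [-0.0065, 0.1307, -0.0915],
 [0.1046, -0.0915, 0.4641]].

Step 3 — form the quadratic (x - mu)^T · Sigma^{-1} · (x - mu):
  Sigma^{-1} · (x - mu) = (-0.634, 0.6797, -1.8758).
  (x - mu)^T · [Sigma^{-1} · (x - mu)] = (-2)·(-0.634) + (3)·(0.6797) + (-3)·(-1.8758) = 8.9346.

Step 4 — take square root: d = √(8.9346) ≈ 2.9891.

d(x, mu) = √(8.9346) ≈ 2.9891


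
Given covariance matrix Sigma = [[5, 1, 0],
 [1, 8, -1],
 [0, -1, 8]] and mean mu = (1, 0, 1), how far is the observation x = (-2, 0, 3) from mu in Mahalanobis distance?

Step 1 — centre the observation: (x - mu) = (-3, 0, 2).

Step 2 — invert Sigma (cofactor / det for 3×3, or solve directly):
  Sigma^{-1} = [[0.2052, -0.0261, -0.0033],
 [-0.0261, 0.1303, 0.0163],
 [-0.0033, 0.0163, 0.127]].

Step 3 — form the quadratic (x - mu)^T · Sigma^{-1} · (x - mu):
  Sigma^{-1} · (x - mu) = (-0.6221, 0.1107, 0.2638).
  (x - mu)^T · [Sigma^{-1} · (x - mu)] = (-3)·(-0.6221) + (0)·(0.1107) + (2)·(0.2638) = 2.3941.

Step 4 — take square root: d = √(2.3941) ≈ 1.5473.

d(x, mu) = √(2.3941) ≈ 1.5473


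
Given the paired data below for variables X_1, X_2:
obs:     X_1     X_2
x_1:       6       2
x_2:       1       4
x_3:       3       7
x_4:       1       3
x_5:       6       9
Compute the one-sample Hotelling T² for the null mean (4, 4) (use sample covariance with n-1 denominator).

Step 1 — sample mean vector:
  mean(X_1) = (6 + 1 + 3 + 1 + 6) / 5 = 17/5 = 3.4
  mean(X_2) = (2 + 4 + 7 + 3 + 9) / 5 = 25/5 = 5
  x̄ = (3.4, 5),  deviation x̄ - mu_0 = (3.4, 5) - (4, 4) = (-0.6, 1).

Step 2 — sample covariance matrix, S[i,j] = (1/(n-1)) · Σ_k (x_{k,i} - mean_i) · (x_{k,j} - mean_j), divisor n-1 = 4:
  S[X_1,X_1] = ((2.6)·(2.6) + (-2.4)·(-2.4) + (-0.4)·(-0.4) + (-2.4)·(-2.4) + (2.6)·(2.6)) / 4 = 25.2/4 = 6.3
  S[X_1,X_2] = ((2.6)·(-3) + (-2.4)·(-1) + (-0.4)·(2) + (-2.4)·(-2) + (2.6)·(4)) / 4 = 9/4 = 2.25
  S[X_2,X_2] = ((-3)·(-3) + (-1)·(-1) + (2)·(2) + (-2)·(-2) + (4)·(4)) / 4 = 34/4 = 8.5
  S = [[6.3, 2.25],
 [2.25, 8.5]].

Step 3 — invert S. det(S) = 6.3·8.5 - (2.25)² = 48.4875.
  S^{-1} = (1/det) · [[d, -b], [-b, a]] = [[0.1753, -0.0464],
 [-0.0464, 0.1299]].

Step 4 — quadratic form (x̄ - mu_0)^T · S^{-1} · (x̄ - mu_0):
  S^{-1} · (x̄ - mu_0) = (-0.1516, 0.1578),
  (x̄ - mu_0)^T · [...] = (-0.6)·(-0.1516) + (1)·(0.1578) = 0.2487.

Step 5 — scale by n: T² = 5 · 0.2487 = 1.2436.

T² ≈ 1.2436


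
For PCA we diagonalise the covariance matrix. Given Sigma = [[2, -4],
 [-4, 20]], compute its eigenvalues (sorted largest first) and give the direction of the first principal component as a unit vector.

Step 1 — characteristic polynomial of 2×2 Sigma:
  det(Sigma - λI) = λ² - trace · λ + det = 0.
  trace = 2 + 20 = 22, det = 2·20 - (-4)² = 24.
Step 2 — discriminant:
  Δ = trace² - 4·det = 484 - 96 = 388.
Step 3 — eigenvalues:
  λ = (trace ± √Δ)/2 = (22 ± 19.6977)/2,
  λ_1 = 20.8489,  λ_2 = 1.1511.

Step 4 — unit eigenvector for λ_1: solve (Sigma - λ_1 I)v = 0. First row:
  (2 - 20.8489)·v_x + (-4)·v_y = 0, i.e. (-18.8489)·v_x + (-4)·v_y = 0,
  so v ∝ (b, λ_1 - a) = (-4, 18.8489); multiply by -1 so the first entry is positive: u = (4, -18.8489).
  ||u|| = √((4)² + (-18.8489)²) = √(371.2794) ≈ 19.2686,
  v_1 = u/||u|| ≈ (0.2076, -0.9782) (||v_1|| = 1).

λ_1 = 20.8489,  λ_2 = 1.1511;  v_1 ≈ (0.2076, -0.9782)


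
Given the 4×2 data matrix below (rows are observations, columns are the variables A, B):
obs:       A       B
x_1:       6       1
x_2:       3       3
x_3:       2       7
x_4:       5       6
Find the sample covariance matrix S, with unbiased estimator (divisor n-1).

Step 1 — column means:
  mean(A) = (6 + 3 + 2 + 5) / 4 = 16/4 = 4
  mean(B) = (1 + 3 + 7 + 6) / 4 = 17/4 = 4.25

Step 2 — sample covariance S[i,j] = (1/(n-1)) · Σ_k (x_{k,i} - mean_i) · (x_{k,j} - mean_j), with n-1 = 3.
  S[A,A] = ((2)·(2) + (-1)·(-1) + (-2)·(-2) + (1)·(1)) / 3 = 10/3 = 3.3333
  S[A,B] = ((2)·(-3.25) + (-1)·(-1.25) + (-2)·(2.75) + (1)·(1.75)) / 3 = -9/3 = -3
  S[B,B] = ((-3.25)·(-3.25) + (-1.25)·(-1.25) + (2.75)·(2.75) + (1.75)·(1.75)) / 3 = 22.75/3 = 7.5833

S is symmetric (S[j,i] = S[i,j]). Assembling:

S = [[3.3333, -3],
 [-3, 7.5833]]


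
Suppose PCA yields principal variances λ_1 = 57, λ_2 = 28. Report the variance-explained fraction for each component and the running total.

Step 1 — total variance = trace(Sigma) = Σ λ_i = 57 + 28 = 85.

Step 2 — fraction explained by component i = λ_i / Σ λ:
  PC1: 57/85 = 0.6706
  PC2: 28/85 = 0.3294

Step 3 — cumulative fraction after k components = (λ_1 + ... + λ_k) / Σ λ:
  k = 1: 57/85 = 0.6706
  k = 2: (57 + 28)/85 = 85/85 = 1

Summary (fraction, with percent):

explained: PC1 0.6706 (67.06%), PC2 0.3294 (32.94%);  cumulative: 0.6706, 1


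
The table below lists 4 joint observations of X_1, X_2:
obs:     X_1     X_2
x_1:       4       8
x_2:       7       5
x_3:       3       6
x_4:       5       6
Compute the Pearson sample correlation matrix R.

Step 1 — column means:
  mean(X_1) = (4 + 7 + 3 + 5) / 4 = 19/4 = 4.75
  mean(X_2) = (8 + 5 + 6 + 6) / 4 = 25/4 = 6.25

Step 2 — sample variances and covariances s[i,j] = (1/(n-1)) · Σ_k (x_{k,i} - mean_i) · (x_{k,j} - mean_j), with n-1 = 3:
  s[X_1,X_1] = ((-0.75)·(-0.75) + (2.25)·(2.25) + (-1.75)·(-1.75) + (0.25)·(0.25)) / 3 = 8.75/3 = 2.9167
  s[X_1,X_2] = ((-0.75)·(1.75) + (2.25)·(-1.25) + (-1.75)·(-0.25) + (0.25)·(-0.25)) / 3 = -3.75/3 = -1.25
  s[X_2,X_2] = ((1.75)·(1.75) + (-1.25)·(-1.25) + (-0.25)·(-0.25) + (-0.25)·(-0.25)) / 3 = 4.75/3 = 1.5833
  Sample standard deviations s_i = √(s[i,i]):
  s(X_1) = √(2.9167) = 1.7078
  s(X_2) = √(1.5833) = 1.2583

Step 3 — r_{ij} = s_{ij} / (s_i · s_j):
  r[X_1,X_1] = 1 (diagonal).
  r[X_1,X_2] = -1.25 / (1.7078 · 1.2583) = -1.25 / 2.149 = -0.5817
  r[X_2,X_2] = 1 (diagonal).

R is symmetric with unit diagonal. Assembling:

R = [[1, -0.5817],
 [-0.5817, 1]]


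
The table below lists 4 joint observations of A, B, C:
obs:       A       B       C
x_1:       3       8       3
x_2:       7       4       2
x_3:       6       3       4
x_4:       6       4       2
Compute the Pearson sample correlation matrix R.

Step 1 — column means:
  mean(A) = (3 + 7 + 6 + 6) / 4 = 22/4 = 5.5
  mean(B) = (8 + 4 + 3 + 4) / 4 = 19/4 = 4.75
  mean(C) = (3 + 2 + 4 + 2) / 4 = 11/4 = 2.75

Step 2 — sample variances and covariances s[i,j] = (1/(n-1)) · Σ_k (x_{k,i} - mean_i) · (x_{k,j} - mean_j), with n-1 = 3:
  s[A,A] = ((-2.5)·(-2.5) + (1.5)·(1.5) + (0.5)·(0.5) + (0.5)·(0.5)) / 3 = 9/3 = 3
  s[A,B] = ((-2.5)·(3.25) + (1.5)·(-0.75) + (0.5)·(-1.75) + (0.5)·(-0.75)) / 3 = -10.5/3 = -3.5
  s[A,C] = ((-2.5)·(0.25) + (1.5)·(-0.75) + (0.5)·(1.25) + (0.5)·(-0.75)) / 3 = -1.5/3 = -0.5
  s[B,B] = ((3.25)·(3.25) + (-0.75)·(-0.75) + (-1.75)·(-1.75) + (-0.75)·(-0.75)) / 3 = 14.75/3 = 4.9167
  s[B,C] = ((3.25)·(0.25) + (-0.75)·(-0.75) + (-1.75)·(1.25) + (-0.75)·(-0.75)) / 3 = -0.25/3 = -0.0833
  s[C,C] = ((0.25)·(0.25) + (-0.75)·(-0.75) + (1.25)·(1.25) + (-0.75)·(-0.75)) / 3 = 2.75/3 = 0.9167
  Sample standard deviations s_i = √(s[i,i]):
  s(A) = √(3) = 1.7321
  s(B) = √(4.9167) = 2.2174
  s(C) = √(0.9167) = 0.9574

Step 3 — r_{ij} = s_{ij} / (s_i · s_j):
  r[A,A] = 1 (diagonal).
  r[A,B] = -3.5 / (1.7321 · 2.2174) = -3.5 / 3.8406 = -0.9113
  r[A,C] = -0.5 / (1.7321 · 0.9574) = -0.5 / 1.6583 = -0.3015
  r[B,B] = 1 (diagonal).
  r[B,C] = -0.0833 / (2.2174 · 0.9574) = -0.0833 / 2.123 = -0.0393
  r[C,C] = 1 (diagonal).

R is symmetric with unit diagonal. Assembling:

R = [[1, -0.9113, -0.3015],
 [-0.9113, 1, -0.0393],
 [-0.3015, -0.0393, 1]]


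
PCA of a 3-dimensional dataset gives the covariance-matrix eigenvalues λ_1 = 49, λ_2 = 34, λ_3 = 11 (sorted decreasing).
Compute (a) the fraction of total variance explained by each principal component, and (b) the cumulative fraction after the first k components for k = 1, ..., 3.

Step 1 — total variance = trace(Sigma) = Σ λ_i = 49 + 34 + 11 = 94.

Step 2 — fraction explained by component i = λ_i / Σ λ:
  PC1: 49/94 = 0.5213
  PC2: 34/94 = 0.3617
  PC3: 11/94 = 0.117

Step 3 — cumulative fraction after k components = (λ_1 + ... + λ_k) / Σ λ:
  k = 1: 49/94 = 0.5213
  k = 2: (49 + 34)/94 = 83/94 = 0.883
  k = 3: (49 + 34 + 11)/94 = 94/94 = 1

Summary (fraction, with percent):

explained: PC1 0.5213 (52.13%), PC2 0.3617 (36.17%), PC3 0.117 (11.7%);  cumulative: 0.5213, 0.883, 1


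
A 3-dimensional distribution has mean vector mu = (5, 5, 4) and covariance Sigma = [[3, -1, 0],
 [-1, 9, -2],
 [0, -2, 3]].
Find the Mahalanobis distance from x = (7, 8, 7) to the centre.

Step 1 — centre the observation: (x - mu) = (2, 3, 3).

Step 2 — invert Sigma (cofactor / det for 3×3, or solve directly):
  Sigma^{-1} = [[0.3485, 0.0455, 0.0303],
 [0.0455, 0.1364, 0.0909],
 [0.0303, 0.0909, 0.3939]].

Step 3 — form the quadratic (x - mu)^T · Sigma^{-1} · (x - mu):
  Sigma^{-1} · (x - mu) = (0.9242, 0.7727, 1.5152).
  (x - mu)^T · [Sigma^{-1} · (x - mu)] = (2)·(0.9242) + (3)·(0.7727) + (3)·(1.5152) = 8.7121.

Step 4 — take square root: d = √(8.7121) ≈ 2.9516.

d(x, mu) = √(8.7121) ≈ 2.9516


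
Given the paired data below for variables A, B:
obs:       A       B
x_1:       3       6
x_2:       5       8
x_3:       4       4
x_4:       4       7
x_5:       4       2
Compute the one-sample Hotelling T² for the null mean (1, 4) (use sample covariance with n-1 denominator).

Step 1 — sample mean vector:
  mean(A) = (3 + 5 + 4 + 4 + 4) / 5 = 20/5 = 4
  mean(B) = (6 + 8 + 4 + 7 + 2) / 5 = 27/5 = 5.4
  x̄ = (4, 5.4),  deviation x̄ - mu_0 = (4, 5.4) - (1, 4) = (3, 1.4).

Step 2 — sample covariance matrix, S[i,j] = (1/(n-1)) · Σ_k (x_{k,i} - mean_i) · (x_{k,j} - mean_j), divisor n-1 = 4:
  S[A,A] = ((-1)·(-1) + (1)·(1) + (0)·(0) + (0)·(0) + (0)·(0)) / 4 = 2/4 = 0.5
  S[A,B] = ((-1)·(0.6) + (1)·(2.6) + (0)·(-1.4) + (0)·(1.6) + (0)·(-3.4)) / 4 = 2/4 = 0.5
  S[B,B] = ((0.6)·(0.6) + (2.6)·(2.6) + (-1.4)·(-1.4) + (1.6)·(1.6) + (-3.4)·(-3.4)) / 4 = 23.2/4 = 5.8
  S = [[0.5, 0.5],
 [0.5, 5.8]].

Step 3 — invert S. det(S) = 0.5·5.8 - (0.5)² = 2.65.
  S^{-1} = (1/det) · [[d, -b], [-b, a]] = [[2.1887, -0.1887],
 [-0.1887, 0.1887]].

Step 4 — quadratic form (x̄ - mu_0)^T · S^{-1} · (x̄ - mu_0):
  S^{-1} · (x̄ - mu_0) = (6.3019, -0.3019),
  (x̄ - mu_0)^T · [...] = (3)·(6.3019) + (1.4)·(-0.3019) = 18.483.

Step 5 — scale by n: T² = 5 · 18.483 = 92.4151.

T² ≈ 92.4151


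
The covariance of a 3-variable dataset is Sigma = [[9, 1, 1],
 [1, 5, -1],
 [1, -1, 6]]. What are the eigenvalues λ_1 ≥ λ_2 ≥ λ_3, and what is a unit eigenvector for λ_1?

Step 1 — characteristic polynomial p(λ) = det(λI - Sigma) = λ³ - tr·λ² + c_1·λ - det, where tr = trace, c_1 = sum of the principal 2×2 minors, det = det(Sigma):
  tr = 9 + 5 + 6 = 20,
  c_1 = (9·5 - (1)²) + (9·6 - (1)²) + (5·6 - (-1)²) = 44 + 53 + 29 = 126,
  det = 9·(5·6 - (-1)²) - (1)·((1)·6 - (-1)·(1)) + (1)·((1)·(-1) - 5·(1)) = 9·(29) - (1)·(7) + (1)·(-6) = 248.
  So p(λ) = λ³ - 20λ² + 126λ - 248.
Step 2 — look for an integer root (rational root theorem: any rational root is an integer divisor of 248). Testing λ = 4:
  p(4) = 64 - 320 + 504 - 248 = 0  ✓
  Dividing out (λ - 4): p(λ) = (λ - 4)(λ² - 16λ + 62).
Step 3 — remaining eigenvalues from the quadratic λ² - 16λ + 62 = 0:
  Δ = 16² - 4·62 = 256 - 248 = 8,  λ = (16 ± √8)/2 = (16 ± 2.8284)/2 ≈ 9.4142 or 6.5858.
  Sorted: λ_1 = 9.4142,  λ_2 = 6.5858,  λ_3 = 4  (check: sum = 20 = tr ✓).

Step 4 — unit eigenvector for λ_1 ≈ 9.4142: v spans the null space of (Sigma - λ_1 I), whose rows are
  r_1 = (-0.4142, 1, 1),  r_2 = (1, -4.4142, -1),  r_3 = (1, -1, -3.4142).
  v is orthogonal to every row, so take v ∝ r_1 × r_2 = ((1)·(-1) - (1)·(-4.4142), (1)·(1) - (-0.4142)·(-1), (-0.4142)·(-4.4142) - (1)·(1)) ≈ (3.4142, 0.5858, 0.8284).
  Let u = (3.4142, 0.5858, 0.8284).
  ||u|| = √((3.4142)² + (0.5858)² + (0.8284)²) = √(12.6863) ≈ 3.5618,  v_1 = u/||u|| ≈ (0.9586, 0.1645, 0.2326) (||v_1|| = 1).

λ_1 = 9.4142,  λ_2 = 6.5858,  λ_3 = 4;  v_1 ≈ (0.9586, 0.1645, 0.2326)


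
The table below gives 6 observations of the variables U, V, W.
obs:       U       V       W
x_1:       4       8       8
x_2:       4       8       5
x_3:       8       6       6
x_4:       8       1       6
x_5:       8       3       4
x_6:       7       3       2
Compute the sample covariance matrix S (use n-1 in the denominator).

Step 1 — column means:
  mean(U) = (4 + 4 + 8 + 8 + 8 + 7) / 6 = 39/6 = 6.5
  mean(V) = (8 + 8 + 6 + 1 + 3 + 3) / 6 = 29/6 = 4.8333
  mean(W) = (8 + 5 + 6 + 6 + 4 + 2) / 6 = 31/6 = 5.1667

Step 2 — sample covariance S[i,j] = (1/(n-1)) · Σ_k (x_{k,i} - mean_i) · (x_{k,j} - mean_j), with n-1 = 5.
  S[U,U] = ((-2.5)·(-2.5) + (-2.5)·(-2.5) + (1.5)·(1.5) + (1.5)·(1.5) + (1.5)·(1.5) + (0.5)·(0.5)) / 5 = 19.5/5 = 3.9
  S[U,V] = ((-2.5)·(3.1667) + (-2.5)·(3.1667) + (1.5)·(1.1667) + (1.5)·(-3.8333) + (1.5)·(-1.8333) + (0.5)·(-1.8333)) / 5 = -23.5/5 = -4.7
  S[U,W] = ((-2.5)·(2.8333) + (-2.5)·(-0.1667) + (1.5)·(0.8333) + (1.5)·(0.8333) + (1.5)·(-1.1667) + (0.5)·(-3.1667)) / 5 = -7.5/5 = -1.5
  S[V,V] = ((3.1667)·(3.1667) + (3.1667)·(3.1667) + (1.1667)·(1.1667) + (-3.8333)·(-3.8333) + (-1.8333)·(-1.8333) + (-1.8333)·(-1.8333)) / 5 = 42.8333/5 = 8.5667
  S[V,W] = ((3.1667)·(2.8333) + (3.1667)·(-0.1667) + (1.1667)·(0.8333) + (-3.8333)·(0.8333) + (-1.8333)·(-1.1667) + (-1.8333)·(-3.1667)) / 5 = 14.1667/5 = 2.8333
  S[W,W] = ((2.8333)·(2.8333) + (-0.1667)·(-0.1667) + (0.8333)·(0.8333) + (0.8333)·(0.8333) + (-1.1667)·(-1.1667) + (-3.1667)·(-3.1667)) / 5 = 20.8333/5 = 4.1667

S is symmetric (S[j,i] = S[i,j]). Assembling:

S = [[3.9, -4.7, -1.5],
 [-4.7, 8.5667, 2.8333],
 [-1.5, 2.8333, 4.1667]]


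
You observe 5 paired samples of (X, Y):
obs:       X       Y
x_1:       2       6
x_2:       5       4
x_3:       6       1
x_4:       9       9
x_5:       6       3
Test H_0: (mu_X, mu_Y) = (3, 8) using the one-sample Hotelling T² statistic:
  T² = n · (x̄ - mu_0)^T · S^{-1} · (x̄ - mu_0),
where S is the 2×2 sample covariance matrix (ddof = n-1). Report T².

Step 1 — sample mean vector:
  mean(X) = (2 + 5 + 6 + 9 + 6) / 5 = 28/5 = 5.6
  mean(Y) = (6 + 4 + 1 + 9 + 3) / 5 = 23/5 = 4.6
  x̄ = (5.6, 4.6),  deviation x̄ - mu_0 = (5.6, 4.6) - (3, 8) = (2.6, -3.4).

Step 2 — sample covariance matrix, S[i,j] = (1/(n-1)) · Σ_k (x_{k,i} - mean_i) · (x_{k,j} - mean_j), divisor n-1 = 4:
  S[X,X] = ((-3.6)·(-3.6) + (-0.6)·(-0.6) + (0.4)·(0.4) + (3.4)·(3.4) + (0.4)·(0.4)) / 4 = 25.2/4 = 6.3
  S[X,Y] = ((-3.6)·(1.4) + (-0.6)·(-0.6) + (0.4)·(-3.6) + (3.4)·(4.4) + (0.4)·(-1.6)) / 4 = 8.2/4 = 2.05
  S[Y,Y] = ((1.4)·(1.4) + (-0.6)·(-0.6) + (-3.6)·(-3.6) + (4.4)·(4.4) + (-1.6)·(-1.6)) / 4 = 37.2/4 = 9.3
  S = [[6.3, 2.05],
 [2.05, 9.3]].

Step 3 — invert S. det(S) = 6.3·9.3 - (2.05)² = 54.3875.
  S^{-1} = (1/det) · [[d, -b], [-b, a]] = [[0.171, -0.0377],
 [-0.0377, 0.1158]].

Step 4 — quadratic form (x̄ - mu_0)^T · S^{-1} · (x̄ - mu_0):
  S^{-1} · (x̄ - mu_0) = (0.5727, -0.4918),
  (x̄ - mu_0)^T · [...] = (2.6)·(0.5727) + (-3.4)·(-0.4918) = 3.1614.

Step 5 — scale by n: T² = 5 · 3.1614 = 15.8069.

T² ≈ 15.8069


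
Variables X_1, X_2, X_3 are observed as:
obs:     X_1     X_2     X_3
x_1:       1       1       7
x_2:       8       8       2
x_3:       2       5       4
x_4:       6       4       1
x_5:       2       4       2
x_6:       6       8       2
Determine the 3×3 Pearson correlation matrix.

Step 1 — column means:
  mean(X_1) = (1 + 8 + 2 + 6 + 2 + 6) / 6 = 25/6 = 4.1667
  mean(X_2) = (1 + 8 + 5 + 4 + 4 + 8) / 6 = 30/6 = 5
  mean(X_3) = (7 + 2 + 4 + 1 + 2 + 2) / 6 = 18/6 = 3

Step 2 — sample variances and covariances s[i,j] = (1/(n-1)) · Σ_k (x_{k,i} - mean_i) · (x_{k,j} - mean_j), with n-1 = 5:
  s[X_1,X_1] = ((-3.1667)·(-3.1667) + (3.8333)·(3.8333) + (-2.1667)·(-2.1667) + (1.8333)·(1.8333) + (-2.1667)·(-2.1667) + (1.8333)·(1.8333)) / 5 = 40.8333/5 = 8.1667
  s[X_1,X_2] = ((-3.1667)·(-4) + (3.8333)·(3) + (-2.1667)·(0) + (1.8333)·(-1) + (-2.1667)·(-1) + (1.8333)·(3)) / 5 = 30/5 = 6
  s[X_1,X_3] = ((-3.1667)·(4) + (3.8333)·(-1) + (-2.1667)·(1) + (1.8333)·(-2) + (-2.1667)·(-1) + (1.8333)·(-1)) / 5 = -22/5 = -4.4
  s[X_2,X_2] = ((-4)·(-4) + (3)·(3) + (0)·(0) + (-1)·(-1) + (-1)·(-1) + (3)·(3)) / 5 = 36/5 = 7.2
  s[X_2,X_3] = ((-4)·(4) + (3)·(-1) + (0)·(1) + (-1)·(-2) + (-1)·(-1) + (3)·(-1)) / 5 = -19/5 = -3.8
  s[X_3,X_3] = ((4)·(4) + (-1)·(-1) + (1)·(1) + (-2)·(-2) + (-1)·(-1) + (-1)·(-1)) / 5 = 24/5 = 4.8
  Sample standard deviations s_i = √(s[i,i]):
  s(X_1) = √(8.1667) = 2.8577
  s(X_2) = √(7.2) = 2.6833
  s(X_3) = √(4.8) = 2.1909

Step 3 — r_{ij} = s_{ij} / (s_i · s_j):
  r[X_1,X_1] = 1 (diagonal).
  r[X_1,X_2] = 6 / (2.8577 · 2.6833) = 6 / 7.6681 = 0.7825
  r[X_1,X_3] = -4.4 / (2.8577 · 2.1909) = -4.4 / 6.261 = -0.7028
  r[X_2,X_2] = 1 (diagonal).
  r[X_2,X_3] = -3.8 / (2.6833 · 2.1909) = -3.8 / 5.8788 = -0.6464
  r[X_3,X_3] = 1 (diagonal).

R is symmetric with unit diagonal. Assembling:

R = [[1, 0.7825, -0.7028],
 [0.7825, 1, -0.6464],
 [-0.7028, -0.6464, 1]]


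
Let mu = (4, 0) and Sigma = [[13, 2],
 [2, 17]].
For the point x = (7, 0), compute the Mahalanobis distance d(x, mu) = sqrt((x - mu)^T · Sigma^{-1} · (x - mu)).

Step 1 — centre the observation: (x - mu) = (3, 0).

Step 2 — invert Sigma. det(Sigma) = 13·17 - (2)² = 217.
  Sigma^{-1} = (1/det) · [[d, -b], [-b, a]] = [[0.0783, -0.0092],
 [-0.0092, 0.0599]].

Step 3 — form the quadratic (x - mu)^T · Sigma^{-1} · (x - mu):
  Sigma^{-1} · (x - mu) = (0.235, -0.0276).
  (x - mu)^T · [Sigma^{-1} · (x - mu)] = (3)·(0.235) + (0)·(-0.0276) = 0.7051.

Step 4 — take square root: d = √(0.7051) ≈ 0.8397.

d(x, mu) = √(0.7051) ≈ 0.8397


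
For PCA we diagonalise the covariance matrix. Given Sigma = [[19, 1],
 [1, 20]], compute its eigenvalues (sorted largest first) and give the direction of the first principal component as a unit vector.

Step 1 — characteristic polynomial of 2×2 Sigma:
  det(Sigma - λI) = λ² - trace · λ + det = 0.
  trace = 19 + 20 = 39, det = 19·20 - (1)² = 379.
Step 2 — discriminant:
  Δ = trace² - 4·det = 1521 - 1516 = 5.
Step 3 — eigenvalues:
  λ = (trace ± √Δ)/2 = (39 ± 2.2361)/2,
  λ_1 = 20.618,  λ_2 = 18.382.

Step 4 — unit eigenvector for λ_1: solve (Sigma - λ_1 I)v = 0. First row:
  (19 - 20.618)·v_x + (1)·v_y = 0, i.e. (-1.618)·v_x + (1)·v_y = 0,
  so v ∝ (b, λ_1 - a) = (1, 1.618) = u.
  ||u|| = √((1)² + (1.618)²) = √(3.618) ≈ 1.9021,
  v_1 = u/||u|| ≈ (0.5257, 0.8507) (||v_1|| = 1).

λ_1 = 20.618,  λ_2 = 18.382;  v_1 ≈ (0.5257, 0.8507)


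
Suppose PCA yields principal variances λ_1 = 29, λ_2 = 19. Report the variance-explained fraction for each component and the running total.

Step 1 — total variance = trace(Sigma) = Σ λ_i = 29 + 19 = 48.

Step 2 — fraction explained by component i = λ_i / Σ λ:
  PC1: 29/48 = 0.6042
  PC2: 19/48 = 0.3958

Step 3 — cumulative fraction after k components = (λ_1 + ... + λ_k) / Σ λ:
  k = 1: 29/48 = 0.6042
  k = 2: (29 + 19)/48 = 48/48 = 1

Summary (fraction, with percent):

explained: PC1 0.6042 (60.42%), PC2 0.3958 (39.58%);  cumulative: 0.6042, 1


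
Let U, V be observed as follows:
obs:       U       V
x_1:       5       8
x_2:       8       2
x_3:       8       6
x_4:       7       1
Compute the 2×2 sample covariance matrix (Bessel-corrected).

Step 1 — column means:
  mean(U) = (5 + 8 + 8 + 7) / 4 = 28/4 = 7
  mean(V) = (8 + 2 + 6 + 1) / 4 = 17/4 = 4.25

Step 2 — sample covariance S[i,j] = (1/(n-1)) · Σ_k (x_{k,i} - mean_i) · (x_{k,j} - mean_j), with n-1 = 3.
  S[U,U] = ((-2)·(-2) + (1)·(1) + (1)·(1) + (0)·(0)) / 3 = 6/3 = 2
  S[U,V] = ((-2)·(3.75) + (1)·(-2.25) + (1)·(1.75) + (0)·(-3.25)) / 3 = -8/3 = -2.6667
  S[V,V] = ((3.75)·(3.75) + (-2.25)·(-2.25) + (1.75)·(1.75) + (-3.25)·(-3.25)) / 3 = 32.75/3 = 10.9167

S is symmetric (S[j,i] = S[i,j]). Assembling:

S = [[2, -2.6667],
 [-2.6667, 10.9167]]


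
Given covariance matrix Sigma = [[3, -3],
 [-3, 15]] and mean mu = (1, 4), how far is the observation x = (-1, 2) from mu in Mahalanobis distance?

Step 1 — centre the observation: (x - mu) = (-2, -2).

Step 2 — invert Sigma. det(Sigma) = 3·15 - (-3)² = 36.
  Sigma^{-1} = (1/det) · [[d, -b], [-b, a]] = [[0.4167, 0.0833],
 [0.0833, 0.0833]].

Step 3 — form the quadratic (x - mu)^T · Sigma^{-1} · (x - mu):
  Sigma^{-1} · (x - mu) = (-1, -0.3333).
  (x - mu)^T · [Sigma^{-1} · (x - mu)] = (-2)·(-1) + (-2)·(-0.3333) = 2.6667.

Step 4 — take square root: d = √(2.6667) ≈ 1.633.

d(x, mu) = √(2.6667) ≈ 1.633


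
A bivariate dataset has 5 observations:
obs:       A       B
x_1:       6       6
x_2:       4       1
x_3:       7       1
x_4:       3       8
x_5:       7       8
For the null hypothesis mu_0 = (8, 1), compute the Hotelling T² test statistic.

Step 1 — sample mean vector:
  mean(A) = (6 + 4 + 7 + 3 + 7) / 5 = 27/5 = 5.4
  mean(B) = (6 + 1 + 1 + 8 + 8) / 5 = 24/5 = 4.8
  x̄ = (5.4, 4.8),  deviation x̄ - mu_0 = (5.4, 4.8) - (8, 1) = (-2.6, 3.8).

Step 2 — sample covariance matrix, S[i,j] = (1/(n-1)) · Σ_k (x_{k,i} - mean_i) · (x_{k,j} - mean_j), divisor n-1 = 4:
  S[A,A] = ((0.6)·(0.6) + (-1.4)·(-1.4) + (1.6)·(1.6) + (-2.4)·(-2.4) + (1.6)·(1.6)) / 4 = 13.2/4 = 3.3
  S[A,B] = ((0.6)·(1.2) + (-1.4)·(-3.8) + (1.6)·(-3.8) + (-2.4)·(3.2) + (1.6)·(3.2)) / 4 = -2.6/4 = -0.65
  S[B,B] = ((1.2)·(1.2) + (-3.8)·(-3.8) + (-3.8)·(-3.8) + (3.2)·(3.2) + (3.2)·(3.2)) / 4 = 50.8/4 = 12.7
  S = [[3.3, -0.65],
 [-0.65, 12.7]].

Step 3 — invert S. det(S) = 3.3·12.7 - (-0.65)² = 41.4875.
  S^{-1} = (1/det) · [[d, -b], [-b, a]] = [[0.3061, 0.0157],
 [0.0157, 0.0795]].

Step 4 — quadratic form (x̄ - mu_0)^T · S^{-1} · (x̄ - mu_0):
  S^{-1} · (x̄ - mu_0) = (-0.7364, 0.2615),
  (x̄ - mu_0)^T · [...] = (-2.6)·(-0.7364) + (3.8)·(0.2615) = 2.9083.

Step 5 — scale by n: T² = 5 · 2.9083 = 14.5417.

T² ≈ 14.5417


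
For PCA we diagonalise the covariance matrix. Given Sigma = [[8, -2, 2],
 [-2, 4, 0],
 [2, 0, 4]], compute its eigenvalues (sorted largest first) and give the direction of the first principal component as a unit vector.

Step 1 — characteristic polynomial p(λ) = det(λI - Sigma) = λ³ - tr·λ² + c_1·λ - det, where tr = trace, c_1 = sum of the principal 2×2 minors, det = det(Sigma):
  tr = 8 + 4 + 4 = 16,
  c_1 = (8·4 - (-2)²) + (8·4 - (2)²) + (4·4 - (0)²) = 28 + 28 + 16 = 72,
  det = 8·(4·4 - (0)²) - (-2)·((-2)·4 - (0)·(2)) + (2)·((-2)·(0) - 4·(2)) = 8·(16) - (-2)·(-8) + (2)·(-8) = 96.
  So p(λ) = λ³ - 16λ² + 72λ - 96.
Step 2 — look for an integer root (rational root theorem: any rational root is an integer divisor of 96). Testing λ = 4:
  p(4) = 64 - 256 + 288 - 96 = 0  ✓
  Dividing out (λ - 4): p(λ) = (λ - 4)(λ² - 12λ + 24).
Step 3 — remaining eigenvalues from the quadratic λ² - 12λ + 24 = 0:
  Δ = 12² - 4·24 = 144 - 96 = 48,  λ = (12 ± √48)/2 = (12 ± 6.9282)/2 ≈ 9.4641 or 2.5359.
  Sorted: λ_1 = 9.4641,  λ_2 = 4,  λ_3 = 2.5359  (check: sum = 16 = tr ✓).

Step 4 — unit eigenvector for λ_1 ≈ 9.4641: v spans the null space of (Sigma - λ_1 I), whose rows are
  r_1 = (-1.4641, -2, 2),  r_2 = (-2, -5.4641, 0),  r_3 = (2, 0, -5.4641).
  v is orthogonal to every row, so take v ∝ r_1 × r_2 = ((-2)·(0) - (2)·(-5.4641), (2)·(-2) - (-1.4641)·(0), (-1.4641)·(-5.4641) - (-2)·(-2)) ≈ (10.9282, -4, 4).
  Let u = (10.9282, -4, 4).
  ||u|| = √((10.9282)² + (-4)² + (4)²) = √(151.4256) ≈ 12.3055,  v_1 = u/||u|| ≈ (0.8881, -0.3251, 0.3251) (||v_1|| = 1).

λ_1 = 9.4641,  λ_2 = 4,  λ_3 = 2.5359;  v_1 ≈ (0.8881, -0.3251, 0.3251)


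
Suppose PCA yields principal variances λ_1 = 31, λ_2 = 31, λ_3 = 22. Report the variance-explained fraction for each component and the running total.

Step 1 — total variance = trace(Sigma) = Σ λ_i = 31 + 31 + 22 = 84.

Step 2 — fraction explained by component i = λ_i / Σ λ:
  PC1: 31/84 = 0.369
  PC2: 31/84 = 0.369
  PC3: 22/84 = 0.2619

Step 3 — cumulative fraction after k components = (λ_1 + ... + λ_k) / Σ λ:
  k = 1: 31/84 = 0.369
  k = 2: (31 + 31)/84 = 62/84 = 0.7381
  k = 3: (31 + 31 + 22)/84 = 84/84 = 1

Summary (fraction, with percent):

explained: PC1 0.369 (36.9%), PC2 0.369 (36.9%), PC3 0.2619 (26.19%);  cumulative: 0.369, 0.7381, 1


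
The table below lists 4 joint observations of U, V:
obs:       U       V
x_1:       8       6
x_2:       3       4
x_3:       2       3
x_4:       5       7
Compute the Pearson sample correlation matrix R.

Step 1 — column means:
  mean(U) = (8 + 3 + 2 + 5) / 4 = 18/4 = 4.5
  mean(V) = (6 + 4 + 3 + 7) / 4 = 20/4 = 5

Step 2 — sample variances and covariances s[i,j] = (1/(n-1)) · Σ_k (x_{k,i} - mean_i) · (x_{k,j} - mean_j), with n-1 = 3:
  s[U,U] = ((3.5)·(3.5) + (-1.5)·(-1.5) + (-2.5)·(-2.5) + (0.5)·(0.5)) / 3 = 21/3 = 7
  s[U,V] = ((3.5)·(1) + (-1.5)·(-1) + (-2.5)·(-2) + (0.5)·(2)) / 3 = 11/3 = 3.6667
  s[V,V] = ((1)·(1) + (-1)·(-1) + (-2)·(-2) + (2)·(2)) / 3 = 10/3 = 3.3333
  Sample standard deviations s_i = √(s[i,i]):
  s(U) = √(7) = 2.6458
  s(V) = √(3.3333) = 1.8257

Step 3 — r_{ij} = s_{ij} / (s_i · s_j):
  r[U,U] = 1 (diagonal).
  r[U,V] = 3.6667 / (2.6458 · 1.8257) = 3.6667 / 4.8305 = 0.7591
  r[V,V] = 1 (diagonal).

R is symmetric with unit diagonal. Assembling:

R = [[1, 0.7591],
 [0.7591, 1]]


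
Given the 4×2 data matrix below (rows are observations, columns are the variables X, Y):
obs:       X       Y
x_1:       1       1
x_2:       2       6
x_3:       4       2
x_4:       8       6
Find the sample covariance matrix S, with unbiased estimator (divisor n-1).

Step 1 — column means:
  mean(X) = (1 + 2 + 4 + 8) / 4 = 15/4 = 3.75
  mean(Y) = (1 + 6 + 2 + 6) / 4 = 15/4 = 3.75

Step 2 — sample covariance S[i,j] = (1/(n-1)) · Σ_k (x_{k,i} - mean_i) · (x_{k,j} - mean_j), with n-1 = 3.
  S[X,X] = ((-2.75)·(-2.75) + (-1.75)·(-1.75) + (0.25)·(0.25) + (4.25)·(4.25)) / 3 = 28.75/3 = 9.5833
  S[X,Y] = ((-2.75)·(-2.75) + (-1.75)·(2.25) + (0.25)·(-1.75) + (4.25)·(2.25)) / 3 = 12.75/3 = 4.25
  S[Y,Y] = ((-2.75)·(-2.75) + (2.25)·(2.25) + (-1.75)·(-1.75) + (2.25)·(2.25)) / 3 = 20.75/3 = 6.9167

S is symmetric (S[j,i] = S[i,j]). Assembling:

S = [[9.5833, 4.25],
 [4.25, 6.9167]]


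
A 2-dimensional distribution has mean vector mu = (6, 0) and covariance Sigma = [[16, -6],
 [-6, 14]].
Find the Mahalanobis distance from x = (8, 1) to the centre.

Step 1 — centre the observation: (x - mu) = (2, 1).

Step 2 — invert Sigma. det(Sigma) = 16·14 - (-6)² = 188.
  Sigma^{-1} = (1/det) · [[d, -b], [-b, a]] = [[0.0745, 0.0319],
 [0.0319, 0.0851]].

Step 3 — form the quadratic (x - mu)^T · Sigma^{-1} · (x - mu):
  Sigma^{-1} · (x - mu) = (0.1809, 0.1489).
  (x - mu)^T · [Sigma^{-1} · (x - mu)] = (2)·(0.1809) + (1)·(0.1489) = 0.5106.

Step 4 — take square root: d = √(0.5106) ≈ 0.7146.

d(x, mu) = √(0.5106) ≈ 0.7146


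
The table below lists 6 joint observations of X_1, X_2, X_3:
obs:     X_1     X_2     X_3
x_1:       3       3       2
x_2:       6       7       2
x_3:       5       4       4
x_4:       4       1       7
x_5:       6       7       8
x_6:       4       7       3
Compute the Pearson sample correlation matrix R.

Step 1 — column means:
  mean(X_1) = (3 + 6 + 5 + 4 + 6 + 4) / 6 = 28/6 = 4.6667
  mean(X_2) = (3 + 7 + 4 + 1 + 7 + 7) / 6 = 29/6 = 4.8333
  mean(X_3) = (2 + 2 + 4 + 7 + 8 + 3) / 6 = 26/6 = 4.3333

Step 2 — sample variances and covariances s[i,j] = (1/(n-1)) · Σ_k (x_{k,i} - mean_i) · (x_{k,j} - mean_j), with n-1 = 5:
  s[X_1,X_1] = ((-1.6667)·(-1.6667) + (1.3333)·(1.3333) + (0.3333)·(0.3333) + (-0.6667)·(-0.6667) + (1.3333)·(1.3333) + (-0.6667)·(-0.6667)) / 5 = 7.3333/5 = 1.4667
  s[X_1,X_2] = ((-1.6667)·(-1.8333) + (1.3333)·(2.1667) + (0.3333)·(-0.8333) + (-0.6667)·(-3.8333) + (1.3333)·(2.1667) + (-0.6667)·(2.1667)) / 5 = 9.6667/5 = 1.9333
  s[X_1,X_3] = ((-1.6667)·(-2.3333) + (1.3333)·(-2.3333) + (0.3333)·(-0.3333) + (-0.6667)·(2.6667) + (1.3333)·(3.6667) + (-0.6667)·(-1.3333)) / 5 = 4.6667/5 = 0.9333
  s[X_2,X_2] = ((-1.8333)·(-1.8333) + (2.1667)·(2.1667) + (-0.8333)·(-0.8333) + (-3.8333)·(-3.8333) + (2.1667)·(2.1667) + (2.1667)·(2.1667)) / 5 = 32.8333/5 = 6.5667
  s[X_2,X_3] = ((-1.8333)·(-2.3333) + (2.1667)·(-2.3333) + (-0.8333)·(-0.3333) + (-3.8333)·(2.6667) + (2.1667)·(3.6667) + (2.1667)·(-1.3333)) / 5 = -5.6667/5 = -1.1333
  s[X_3,X_3] = ((-2.3333)·(-2.3333) + (-2.3333)·(-2.3333) + (-0.3333)·(-0.3333) + (2.6667)·(2.6667) + (3.6667)·(3.6667) + (-1.3333)·(-1.3333)) / 5 = 33.3333/5 = 6.6667
  Sample standard deviations s_i = √(s[i,i]):
  s(X_1) = √(1.4667) = 1.2111
  s(X_2) = √(6.5667) = 2.5626
  s(X_3) = √(6.6667) = 2.582

Step 3 — r_{ij} = s_{ij} / (s_i · s_j):
  r[X_1,X_1] = 1 (diagonal).
  r[X_1,X_2] = 1.9333 / (1.2111 · 2.5626) = 1.9333 / 3.1034 = 0.623
  r[X_1,X_3] = 0.9333 / (1.2111 · 2.582) = 0.9333 / 3.1269 = 0.2985
  r[X_2,X_2] = 1 (diagonal).
  r[X_2,X_3] = -1.1333 / (2.5626 · 2.582) = -1.1333 / 6.6165 = -0.1713
  r[X_3,X_3] = 1 (diagonal).

R is symmetric with unit diagonal. Assembling:

R = [[1, 0.623, 0.2985],
 [0.623, 1, -0.1713],
 [0.2985, -0.1713, 1]]


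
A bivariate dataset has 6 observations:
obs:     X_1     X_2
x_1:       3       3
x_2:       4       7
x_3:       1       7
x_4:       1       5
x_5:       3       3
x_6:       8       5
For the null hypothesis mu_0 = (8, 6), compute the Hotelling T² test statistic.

Step 1 — sample mean vector:
  mean(X_1) = (3 + 4 + 1 + 1 + 3 + 8) / 6 = 20/6 = 3.3333
  mean(X_2) = (3 + 7 + 7 + 5 + 3 + 5) / 6 = 30/6 = 5
  x̄ = (3.3333, 5),  deviation x̄ - mu_0 = (3.3333, 5) - (8, 6) = (-4.6667, -1).

Step 2 — sample covariance matrix, S[i,j] = (1/(n-1)) · Σ_k (x_{k,i} - mean_i) · (x_{k,j} - mean_j), divisor n-1 = 5:
  S[X_1,X_1] = ((-0.3333)·(-0.3333) + (0.6667)·(0.6667) + (-2.3333)·(-2.3333) + (-2.3333)·(-2.3333) + (-0.3333)·(-0.3333) + (4.6667)·(4.6667)) / 5 = 33.3333/5 = 6.6667
  S[X_1,X_2] = ((-0.3333)·(-2) + (0.6667)·(2) + (-2.3333)·(2) + (-2.3333)·(0) + (-0.3333)·(-2) + (4.6667)·(0)) / 5 = -2/5 = -0.4
  S[X_2,X_2] = ((-2)·(-2) + (2)·(2) + (2)·(2) + (0)·(0) + (-2)·(-2) + (0)·(0)) / 5 = 16/5 = 3.2
  S = [[6.6667, -0.4],
 [-0.4, 3.2]].

Step 3 — invert S. det(S) = 6.6667·3.2 - (-0.4)² = 21.1733.
  S^{-1} = (1/det) · [[d, -b], [-b, a]] = [[0.1511, 0.0189],
 [0.0189, 0.3149]].

Step 4 — quadratic form (x̄ - mu_0)^T · S^{-1} · (x̄ - mu_0):
  S^{-1} · (x̄ - mu_0) = (-0.7242, -0.403),
  (x̄ - mu_0)^T · [...] = (-4.6667)·(-0.7242) + (-1)·(-0.403) = 3.7825.

Step 5 — scale by n: T² = 6 · 3.7825 = 22.6952.

T² ≈ 22.6952


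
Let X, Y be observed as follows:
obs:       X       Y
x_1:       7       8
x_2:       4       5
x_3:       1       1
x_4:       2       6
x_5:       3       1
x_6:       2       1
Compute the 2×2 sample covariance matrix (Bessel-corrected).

Step 1 — column means:
  mean(X) = (7 + 4 + 1 + 2 + 3 + 2) / 6 = 19/6 = 3.1667
  mean(Y) = (8 + 5 + 1 + 6 + 1 + 1) / 6 = 22/6 = 3.6667

Step 2 — sample covariance S[i,j] = (1/(n-1)) · Σ_k (x_{k,i} - mean_i) · (x_{k,j} - mean_j), with n-1 = 5.
  S[X,X] = ((3.8333)·(3.8333) + (0.8333)·(0.8333) + (-2.1667)·(-2.1667) + (-1.1667)·(-1.1667) + (-0.1667)·(-0.1667) + (-1.1667)·(-1.1667)) / 5 = 22.8333/5 = 4.5667
  S[X,Y] = ((3.8333)·(4.3333) + (0.8333)·(1.3333) + (-2.1667)·(-2.6667) + (-1.1667)·(2.3333) + (-0.1667)·(-2.6667) + (-1.1667)·(-2.6667)) / 5 = 24.3333/5 = 4.8667
  S[Y,Y] = ((4.3333)·(4.3333) + (1.3333)·(1.3333) + (-2.6667)·(-2.6667) + (2.3333)·(2.3333) + (-2.6667)·(-2.6667) + (-2.6667)·(-2.6667)) / 5 = 47.3333/5 = 9.4667

S is symmetric (S[j,i] = S[i,j]). Assembling:

S = [[4.5667, 4.8667],
 [4.8667, 9.4667]]
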